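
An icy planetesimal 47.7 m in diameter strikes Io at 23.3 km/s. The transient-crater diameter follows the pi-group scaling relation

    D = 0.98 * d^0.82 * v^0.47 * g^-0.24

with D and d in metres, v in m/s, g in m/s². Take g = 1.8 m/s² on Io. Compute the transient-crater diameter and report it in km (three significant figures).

D ≈ 2.29 km

In SI units: v = 23300 m/s.
d^0.82 = 47.7^0.82 = 23.79
v^0.47 = 23300^0.47 = 112.9
g^-0.24 = 1.8^-0.24 = 0.8684
D = 0.98 × 23.79 × 112.9 × 0.8684 = 2286 m
   = 2.286 km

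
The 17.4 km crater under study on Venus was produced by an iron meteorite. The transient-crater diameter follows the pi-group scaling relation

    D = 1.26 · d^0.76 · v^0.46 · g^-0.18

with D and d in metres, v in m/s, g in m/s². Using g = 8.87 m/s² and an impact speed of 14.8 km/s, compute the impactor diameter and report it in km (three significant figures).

d ≈ 1.41 km

Rearranging for d: d = [D / (1.26 · 14800^0.46 · 8.87^-0.18)]^(1/0.76).
D = 17400 m.
14800^0.46 = 82.86
8.87^-0.18 = 0.6751
Denominator = 1.26 × 82.86 × 0.6751 = 70.48
D / 70.48 = 17400 / 70.48 = 246.9
d = 246.9^(1/0.76) = 246.9^1.3158 = 1406 m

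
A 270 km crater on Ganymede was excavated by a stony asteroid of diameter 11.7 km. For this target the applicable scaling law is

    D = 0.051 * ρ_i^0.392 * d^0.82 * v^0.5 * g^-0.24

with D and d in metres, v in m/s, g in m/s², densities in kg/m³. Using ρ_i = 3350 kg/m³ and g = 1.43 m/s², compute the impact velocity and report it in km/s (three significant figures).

v ≈ 12.2 km/s

Rearranging for v: v = [D / (0.051 · 3350^0.392 · 11700^0.82 · 1.43^-0.24)]^(1/0.5).
D = 270000 m.
3350^0.392 = 24.09
11700^0.82 = 2167
1.43^-0.24 = 0.9177
Denominator = 0.051 × 24.09 × 2167 × 0.9177 = 2443
D / 2443 = 270000 / 2443 = 110.5
v = 110.5^(1/0.5) = 110.5^2 = 12210 m/s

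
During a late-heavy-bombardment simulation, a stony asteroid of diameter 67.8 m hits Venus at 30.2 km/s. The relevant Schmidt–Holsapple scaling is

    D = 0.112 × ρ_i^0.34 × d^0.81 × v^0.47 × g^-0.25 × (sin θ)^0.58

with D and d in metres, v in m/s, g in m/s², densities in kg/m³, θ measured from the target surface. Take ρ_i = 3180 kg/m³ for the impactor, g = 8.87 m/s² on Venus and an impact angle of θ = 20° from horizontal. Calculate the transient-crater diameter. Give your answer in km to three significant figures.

D ≈ 2.10 km

In SI units: v = 30200 m/s.
ρ_i^0.34 = 3180^0.34 = 15.52
d^0.81 = 67.8^0.81 = 30.43
v^0.47 = 30200^0.47 = 127.5
g^-0.25 = 8.87^-0.25 = 0.5795
(sin 20°)^0.58 = 0.3420^0.58 = 0.5367
D = 0.112 × 15.52 × 30.43 × 127.5 × 0.5795 × 0.5367 = 2098 m
   = 2.098 km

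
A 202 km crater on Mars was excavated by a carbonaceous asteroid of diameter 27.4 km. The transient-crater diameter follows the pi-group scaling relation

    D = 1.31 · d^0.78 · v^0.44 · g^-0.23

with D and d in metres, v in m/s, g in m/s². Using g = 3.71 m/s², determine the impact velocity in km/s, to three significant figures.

v ≈ 16.7 km/s

Rearranging for v: v = [D / (1.31 · 27400^0.78 · 3.71^-0.23)]^(1/0.44).
D = 202000 m.
27400^0.78 = 2894
3.71^-0.23 = 0.7397
Denominator = 1.31 × 2894 × 0.7397 = 2804
D / 2804 = 202000 / 2804 = 72.04
v = 72.04^(1/0.44) = 72.04^2.2727 = 16661 m/s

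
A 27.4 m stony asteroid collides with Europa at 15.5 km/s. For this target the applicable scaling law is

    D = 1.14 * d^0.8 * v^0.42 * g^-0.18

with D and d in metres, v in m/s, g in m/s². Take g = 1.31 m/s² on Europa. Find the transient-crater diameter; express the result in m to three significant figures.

In SI units: v = 15500 m/s.
d^0.8 = 27.4^0.8 = 14.13
v^0.42 = 15500^0.42 = 57.54
g^-0.18 = 1.31^-0.18 = 0.9526
D = 1.14 × 14.13 × 57.54 × 0.9526 = 882.9 m

D ≈ 883 m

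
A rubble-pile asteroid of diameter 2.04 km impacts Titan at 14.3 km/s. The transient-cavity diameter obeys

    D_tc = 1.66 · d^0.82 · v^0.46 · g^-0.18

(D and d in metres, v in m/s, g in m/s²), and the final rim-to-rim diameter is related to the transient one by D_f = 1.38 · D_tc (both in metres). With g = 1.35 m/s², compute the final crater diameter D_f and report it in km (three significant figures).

D_f ≈ 91.6 km

In SI: d = 2040 m, v = 14300 m/s.
d^0.82 = 2040^0.82 = 517.5
v^0.46 = 14300^0.46 = 81.56
g^-0.18 = 1.35^-0.18 = 0.9474
D_tc = 1.66 × 517.5 × 81.56 × 0.9474 = 66380 m
D_f = 1.38 × 66380 = 91604 m
     = 91.60 km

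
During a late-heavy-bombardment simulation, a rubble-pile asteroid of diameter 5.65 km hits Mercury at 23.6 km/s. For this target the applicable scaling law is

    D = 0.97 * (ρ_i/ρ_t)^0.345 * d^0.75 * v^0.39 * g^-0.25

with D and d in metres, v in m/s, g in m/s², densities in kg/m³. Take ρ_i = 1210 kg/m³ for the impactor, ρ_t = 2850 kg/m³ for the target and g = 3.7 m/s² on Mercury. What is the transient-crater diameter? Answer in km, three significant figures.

In SI units: d = 5650 m, v = 23600 m/s.
(ρ_i/ρ_t)^0.345 = (1210/2850)^0.345 = 0.7441
d^0.75 = 5650^0.75 = 651.7
v^0.39 = 23600^0.39 = 50.75
g^-0.25 = 3.7^-0.25 = 0.7210
D = 0.97 × 0.7441 × 651.7 × 50.75 × 0.7210 = 17212 m
   = 17.21 km

D ≈ 17.2 km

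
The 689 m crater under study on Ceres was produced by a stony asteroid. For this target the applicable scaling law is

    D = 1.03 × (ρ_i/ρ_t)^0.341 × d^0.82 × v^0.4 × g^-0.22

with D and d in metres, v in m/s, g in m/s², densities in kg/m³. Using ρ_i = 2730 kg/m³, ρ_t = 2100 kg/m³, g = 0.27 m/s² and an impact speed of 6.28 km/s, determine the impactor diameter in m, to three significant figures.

Rearranging for d: d = [D / (1.03 · (2730/2100)^0.341 · 6280^0.4 · 0.27^-0.22)]^(1/0.82).
(2730/2100)^0.341 = 1.094
6280^0.4 = 33.05
0.27^-0.22 = 1.334
Denominator = 1.03 × 1.094 × 33.05 × 1.334 = 49.68
D / 49.68 = 689 / 49.68 = 13.87
d = 13.87^(1/0.82) = 13.87^1.2195 = 24.70 m

d ≈ 24.7 m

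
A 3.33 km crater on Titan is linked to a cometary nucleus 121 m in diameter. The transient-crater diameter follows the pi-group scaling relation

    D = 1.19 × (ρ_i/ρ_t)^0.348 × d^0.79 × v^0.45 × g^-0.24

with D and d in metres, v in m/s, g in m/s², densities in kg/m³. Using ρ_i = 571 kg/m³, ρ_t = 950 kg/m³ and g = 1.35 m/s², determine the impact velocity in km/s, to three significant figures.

Rearranging for v: v = [D / (1.19 · (571/950)^0.348 · 121^0.79 · 1.35^-0.24)]^(1/0.45).
D = 3330 m.
(571/950)^0.348 = 0.8376
121^0.79 = 44.20
1.35^-0.24 = 0.9305
Denominator = 1.19 × 0.8376 × 44.20 × 0.9305 = 40.99
D / 40.99 = 3330 / 40.99 = 81.24
v = 81.24^(1/0.45) = 81.24^2.2222 = 17534 m/s

v ≈ 17.5 km/s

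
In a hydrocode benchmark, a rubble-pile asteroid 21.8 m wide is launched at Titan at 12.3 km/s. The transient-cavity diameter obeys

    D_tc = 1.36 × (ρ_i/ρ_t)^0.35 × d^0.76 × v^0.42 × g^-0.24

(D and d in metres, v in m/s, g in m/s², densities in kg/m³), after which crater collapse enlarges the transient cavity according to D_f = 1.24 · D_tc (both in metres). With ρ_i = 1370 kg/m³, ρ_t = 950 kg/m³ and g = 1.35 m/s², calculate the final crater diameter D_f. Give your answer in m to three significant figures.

D_f ≈ 969 m

v = 12300 m/s.
(ρ_i/ρ_t)^0.35 = (1370/950)^0.35 = 1.137
d^0.76 = 21.8^0.76 = 10.40
v^0.42 = 12300^0.42 = 52.21
g^-0.24 = 1.35^-0.24 = 0.9305
D_tc = 1.36 × 1.137 × 10.40 × 52.21 × 0.9305 = 781.3 m
D_f = 1.24 × 781.3 = 968.8 m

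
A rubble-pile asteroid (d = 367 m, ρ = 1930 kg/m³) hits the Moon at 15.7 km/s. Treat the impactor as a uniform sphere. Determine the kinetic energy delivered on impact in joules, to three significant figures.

E ≈ 6.16 × 10^18 J

v = 15700 m/s.
Mass m = (π/6) ρ d³ = (π/6) × 1930 × (367)³ = 4.995 × 10^10 kg
E = ½ m v² = 0.5 × 4.995 × 10^10 × (15700)² = 6.156 × 10^18 J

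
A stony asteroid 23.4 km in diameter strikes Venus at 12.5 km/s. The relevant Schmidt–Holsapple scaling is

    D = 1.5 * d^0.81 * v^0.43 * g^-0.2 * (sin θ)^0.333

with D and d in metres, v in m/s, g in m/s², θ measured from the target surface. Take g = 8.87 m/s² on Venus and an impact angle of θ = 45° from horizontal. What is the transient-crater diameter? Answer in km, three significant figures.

D ≈ 173 km

In SI units: d = 23400 m, v = 12500 m/s.
d^0.81 = 23400^0.81 = 3460
v^0.43 = 12500^0.43 = 57.77
g^-0.2 = 8.87^-0.2 = 0.6463
(sin 45°)^0.333 = 0.7071^0.333 = 0.8910
D = 1.5 × 3460 × 57.77 × 0.6463 × 0.8910 = 1.727 × 10^5 m
   = 172.7 km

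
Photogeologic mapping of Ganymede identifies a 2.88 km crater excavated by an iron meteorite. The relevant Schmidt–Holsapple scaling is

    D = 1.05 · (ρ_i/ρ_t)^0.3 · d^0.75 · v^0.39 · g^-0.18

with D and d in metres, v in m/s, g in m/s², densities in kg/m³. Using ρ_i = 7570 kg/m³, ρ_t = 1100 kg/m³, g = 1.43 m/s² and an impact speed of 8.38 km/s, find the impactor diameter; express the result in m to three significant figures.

d ≈ 176 m

Rearranging for d: d = [D / (1.05 · (7570/1100)^0.3 · 8380^0.39 · 1.43^-0.18)]^(1/0.75).
D = 2880 m.
(7570/1100)^0.3 = 1.784
8380^0.39 = 33.89
1.43^-0.18 = 0.9376
Denominator = 1.05 × 1.784 × 33.89 × 0.9376 = 59.52
D / 59.52 = 2880 / 59.52 = 48.39
d = 48.39^(1/0.75) = 48.39^1.3333 = 176.3 m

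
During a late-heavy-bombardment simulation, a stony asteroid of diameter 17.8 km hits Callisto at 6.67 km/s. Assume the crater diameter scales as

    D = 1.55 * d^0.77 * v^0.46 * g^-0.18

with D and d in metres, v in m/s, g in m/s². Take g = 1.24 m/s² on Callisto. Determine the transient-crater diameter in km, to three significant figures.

D ≈ 160 km

In SI units: d = 17800 m, v = 6670 m/s.
d^0.77 = 17800^0.77 = 1874
v^0.46 = 6670^0.46 = 57.42
g^-0.18 = 1.24^-0.18 = 0.9620
D = 1.55 × 1874 × 57.42 × 0.9620 = 1.604 × 10^5 m
   = 160.4 km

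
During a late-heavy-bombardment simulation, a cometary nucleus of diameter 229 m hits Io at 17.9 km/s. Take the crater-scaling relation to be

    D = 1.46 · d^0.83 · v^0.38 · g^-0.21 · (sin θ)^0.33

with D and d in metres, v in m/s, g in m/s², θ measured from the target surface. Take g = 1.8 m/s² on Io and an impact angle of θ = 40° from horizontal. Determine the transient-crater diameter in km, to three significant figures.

D ≈ 4.19 km

In SI units: v = 17900 m/s.
d^0.83 = 229^0.83 = 90.92
v^0.38 = 17900^0.38 = 41.31
g^-0.21 = 1.8^-0.21 = 0.8839
(sin 40°)^0.33 = 0.6428^0.33 = 0.8643
D = 1.46 × 90.92 × 41.31 × 0.8839 × 0.8643 = 4189 m
   = 4.189 km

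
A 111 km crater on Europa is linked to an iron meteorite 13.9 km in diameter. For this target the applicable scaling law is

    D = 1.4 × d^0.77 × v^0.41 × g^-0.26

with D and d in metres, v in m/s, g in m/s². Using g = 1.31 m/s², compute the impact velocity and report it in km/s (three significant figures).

v ≈ 17.5 km/s

Rearranging for v: v = [D / (1.4 · 13900^0.77 · 1.31^-0.26)]^(1/0.41).
D = 111000 m.
13900^0.77 = 1549
1.31^-0.26 = 0.9322
Denominator = 1.4 × 1549 × 0.9322 = 2022
D / 2022 = 111000 / 2022 = 54.90
v = 54.90^(1/0.41) = 54.90^2.439 = 17491 m/s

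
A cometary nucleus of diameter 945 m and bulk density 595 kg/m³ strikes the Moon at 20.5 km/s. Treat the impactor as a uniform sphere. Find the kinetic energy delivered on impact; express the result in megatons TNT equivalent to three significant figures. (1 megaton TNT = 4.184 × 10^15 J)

v = 20500 m/s.
Mass m = (π/6) ρ d³ = (π/6) × 595 × (945)³ = 2.629 × 10^11 kg
E = ½ m v² = 0.5 × 2.629 × 10^11 × (20500)² = 5.524 × 10^19 J
   = 5.524 × 10^19 / 4.184×10^15 = 13203 Mt

E ≈ 13200 Mt TNT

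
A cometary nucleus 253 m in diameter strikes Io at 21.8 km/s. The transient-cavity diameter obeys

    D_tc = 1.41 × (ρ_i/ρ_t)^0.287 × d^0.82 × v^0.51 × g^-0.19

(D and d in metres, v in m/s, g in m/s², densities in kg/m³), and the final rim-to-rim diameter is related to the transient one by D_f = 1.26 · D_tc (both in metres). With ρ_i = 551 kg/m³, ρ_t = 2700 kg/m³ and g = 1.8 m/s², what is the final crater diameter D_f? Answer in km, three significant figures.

D_f ≈ 15.4 km

v = 21800 m/s.
(ρ_i/ρ_t)^0.287 = (551/2700)^0.287 = 0.6337
d^0.82 = 253^0.82 = 93.45
v^0.51 = 21800^0.51 = 163.2
g^-0.19 = 1.8^-0.19 = 0.8943
D_tc = 1.41 × 0.6337 × 93.45 × 163.2 × 0.8943 = 12190 m
D_f = 1.26 × 12190 = 15359 m
     = 15.36 km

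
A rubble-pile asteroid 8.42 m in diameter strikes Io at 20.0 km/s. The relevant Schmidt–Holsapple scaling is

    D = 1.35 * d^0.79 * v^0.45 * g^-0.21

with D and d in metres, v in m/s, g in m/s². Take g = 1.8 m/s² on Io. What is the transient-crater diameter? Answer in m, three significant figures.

D ≈ 554 m

In SI units: v = 20000 m/s.
d^0.79 = 8.42^0.79 = 5.383
v^0.45 = 20000^0.45 = 86.19
g^-0.21 = 1.8^-0.21 = 0.8839
D = 1.35 × 5.383 × 86.19 × 0.8839 = 553.6 m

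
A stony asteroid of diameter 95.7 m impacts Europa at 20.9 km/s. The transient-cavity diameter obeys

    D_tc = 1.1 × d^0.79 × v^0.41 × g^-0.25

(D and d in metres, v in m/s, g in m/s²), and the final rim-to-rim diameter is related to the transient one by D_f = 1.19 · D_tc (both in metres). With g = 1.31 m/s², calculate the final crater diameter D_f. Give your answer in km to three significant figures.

D_f ≈ 2.65 km

v = 20900 m/s.
d^0.79 = 95.7^0.79 = 36.72
v^0.41 = 20900^0.41 = 59.06
g^-0.25 = 1.31^-0.25 = 0.9347
D_tc = 1.1 × 36.72 × 59.06 × 0.9347 = 2230 m
D_f = 1.19 × 2230 = 2654 m
     = 2.654 km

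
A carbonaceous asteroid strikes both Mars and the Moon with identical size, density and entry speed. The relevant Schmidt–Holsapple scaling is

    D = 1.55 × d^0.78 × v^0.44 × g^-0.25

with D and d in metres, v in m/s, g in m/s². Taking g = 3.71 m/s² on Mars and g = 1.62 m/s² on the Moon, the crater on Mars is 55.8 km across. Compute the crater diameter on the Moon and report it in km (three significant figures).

D ≈ 68.6 km

All impactor-dependent factors cancel in the ratio, leaving D_Moon/D_Mars = (g_Moon/g_Mars)^-0.25.
(1.62/3.71)^-0.25 = 0.4367^-0.25 = 1.230
D_Moon = 1.230 × 55.8 km = 68.6 km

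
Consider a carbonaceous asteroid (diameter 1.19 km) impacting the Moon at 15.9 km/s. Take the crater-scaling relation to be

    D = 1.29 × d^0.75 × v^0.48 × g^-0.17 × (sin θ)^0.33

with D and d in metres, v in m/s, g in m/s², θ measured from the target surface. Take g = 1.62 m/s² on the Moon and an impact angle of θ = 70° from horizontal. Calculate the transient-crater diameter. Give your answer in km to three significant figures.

In SI units: d = 1190 m, v = 15900 m/s.
d^0.75 = 1190^0.75 = 202.6
v^0.48 = 15900^0.48 = 103.9
g^-0.17 = 1.62^-0.17 = 0.9213
(sin 70°)^0.33 = 0.9397^0.33 = 0.9797
D = 1.29 × 202.6 × 103.9 × 0.9213 × 0.9797 = 24510 m
   = 24.51 km

D ≈ 24.5 km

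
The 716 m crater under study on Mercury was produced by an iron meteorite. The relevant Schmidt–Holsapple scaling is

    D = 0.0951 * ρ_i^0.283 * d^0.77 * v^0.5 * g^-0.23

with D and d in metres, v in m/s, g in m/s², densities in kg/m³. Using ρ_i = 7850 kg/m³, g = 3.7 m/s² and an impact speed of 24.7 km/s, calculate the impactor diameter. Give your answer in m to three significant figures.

d ≈ 8.33 m

Rearranging for d: d = [D / (0.0951 · 7850^0.283 · 24700^0.5 · 3.7^-0.23)]^(1/0.77).
7850^0.283 = 12.65
24700^0.5 = 157.2
3.7^-0.23 = 0.7401
Denominator = 0.0951 × 12.65 × 157.2 × 0.7401 = 140.0
D / 140.0 = 716 / 140.0 = 5.114
d = 5.114^(1/0.77) = 5.114^1.2987 = 8.327 m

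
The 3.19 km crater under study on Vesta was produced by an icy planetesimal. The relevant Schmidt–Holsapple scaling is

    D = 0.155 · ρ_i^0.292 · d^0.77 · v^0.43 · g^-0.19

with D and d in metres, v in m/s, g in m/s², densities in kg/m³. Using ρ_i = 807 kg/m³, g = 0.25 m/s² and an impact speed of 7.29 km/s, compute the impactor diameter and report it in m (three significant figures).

d ≈ 156 m

Rearranging for d: d = [D / (0.155 · 807^0.292 · 7290^0.43 · 0.25^-0.19)]^(1/0.77).
D = 3190 m.
807^0.292 = 7.060
7290^0.43 = 45.81
0.25^-0.19 = 1.301
Denominator = 0.155 × 7.060 × 45.81 × 1.301 = 65.22
D / 65.22 = 3190 / 65.22 = 48.91
d = 48.91^(1/0.77) = 48.91^1.2987 = 156.3 m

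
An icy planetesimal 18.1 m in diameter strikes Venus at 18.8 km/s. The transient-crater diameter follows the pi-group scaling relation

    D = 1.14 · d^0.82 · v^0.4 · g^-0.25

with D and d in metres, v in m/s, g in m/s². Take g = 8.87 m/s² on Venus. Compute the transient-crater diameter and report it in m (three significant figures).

D ≈ 364 m

In SI units: v = 18800 m/s.
d^0.82 = 18.1^0.82 = 10.75
v^0.4 = 18800^0.4 = 51.25
g^-0.25 = 8.87^-0.25 = 0.5795
D = 1.14 × 10.75 × 51.25 × 0.5795 = 364.0 m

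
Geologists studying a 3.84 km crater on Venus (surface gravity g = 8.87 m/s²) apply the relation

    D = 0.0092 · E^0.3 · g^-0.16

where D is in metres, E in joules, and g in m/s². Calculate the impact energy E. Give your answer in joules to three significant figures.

E ≈ 1.74 × 10^19 J

Rearranging: E = [D / (0.0092 · g^-0.16)]^(1/0.3).
D = 3840 m.
g^-0.16 = 8.87^-0.16 = 0.7052
D / (0.0092 × 0.7052) = 3840 / (6.488 × 10^-3) = 5.919 × 10^5
E = (5.919 × 10^5)^3.3333 = 1.740 × 10^19 J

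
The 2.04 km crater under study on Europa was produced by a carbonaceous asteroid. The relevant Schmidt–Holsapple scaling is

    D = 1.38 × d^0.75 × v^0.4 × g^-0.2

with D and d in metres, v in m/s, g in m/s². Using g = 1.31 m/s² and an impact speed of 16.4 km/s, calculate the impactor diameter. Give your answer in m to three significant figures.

Rearranging for d: d = [D / (1.38 · 16400^0.4 · 1.31^-0.2)]^(1/0.75).
D = 2040 m.
16400^0.4 = 48.52
1.31^-0.2 = 0.9474
Denominator = 1.38 × 48.52 × 0.9474 = 63.44
D / 63.44 = 2040 / 63.44 = 32.16
d = 32.16^(1/0.75) = 32.16^1.3333 = 102.3 m

d ≈ 102 m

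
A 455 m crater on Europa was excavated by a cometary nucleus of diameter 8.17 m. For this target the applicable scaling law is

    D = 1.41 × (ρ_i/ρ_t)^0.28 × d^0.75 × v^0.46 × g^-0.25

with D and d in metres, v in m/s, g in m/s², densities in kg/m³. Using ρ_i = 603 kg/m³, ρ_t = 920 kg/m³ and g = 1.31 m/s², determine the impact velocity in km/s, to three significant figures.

Rearranging for v: v = [D / (1.41 · (603/920)^0.28 · 8.17^0.75 · 1.31^-0.25)]^(1/0.46).
(603/920)^0.28 = 0.8884
8.17^0.75 = 4.832
1.31^-0.25 = 0.9347
Denominator = 1.41 × 0.8884 × 4.832 × 0.9347 = 5.658
D / 5.658 = 455 / 5.658 = 80.42
v = 80.42^(1/0.46) = 80.42^2.1739 = 13870 m/s

v ≈ 13.9 km/s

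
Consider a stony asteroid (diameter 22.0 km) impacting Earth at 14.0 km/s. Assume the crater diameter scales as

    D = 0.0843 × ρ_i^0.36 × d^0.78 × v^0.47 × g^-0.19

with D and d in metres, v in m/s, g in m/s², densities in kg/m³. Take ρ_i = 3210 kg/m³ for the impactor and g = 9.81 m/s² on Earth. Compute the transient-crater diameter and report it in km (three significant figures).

D ≈ 217 km

In SI units: d = 22000 m, v = 14000 m/s.
ρ_i^0.36 = 3210^0.36 = 18.30
d^0.78 = 22000^0.78 = 2438
v^0.47 = 14000^0.47 = 88.85
g^-0.19 = 9.81^-0.19 = 0.6480
D = 0.0843 × 18.30 × 2438 × 88.85 × 0.6480 = 2.165 × 10^5 m
   = 216.5 km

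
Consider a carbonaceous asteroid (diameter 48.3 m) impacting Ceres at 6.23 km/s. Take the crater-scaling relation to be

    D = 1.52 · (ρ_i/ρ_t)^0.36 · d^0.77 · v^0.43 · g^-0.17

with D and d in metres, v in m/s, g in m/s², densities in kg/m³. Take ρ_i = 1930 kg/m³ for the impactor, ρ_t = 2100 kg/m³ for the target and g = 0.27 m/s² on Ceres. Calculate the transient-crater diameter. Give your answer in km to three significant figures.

D ≈ 1.56 km

In SI units: v = 6230 m/s.
(ρ_i/ρ_t)^0.36 = (1930/2100)^0.36 = 0.9701
d^0.77 = 48.3^0.77 = 19.80
v^0.43 = 6230^0.43 = 42.82
g^-0.17 = 0.27^-0.17 = 1.249
D = 1.52 × 0.9701 × 19.80 × 42.82 × 1.249 = 1561 m
   = 1.561 km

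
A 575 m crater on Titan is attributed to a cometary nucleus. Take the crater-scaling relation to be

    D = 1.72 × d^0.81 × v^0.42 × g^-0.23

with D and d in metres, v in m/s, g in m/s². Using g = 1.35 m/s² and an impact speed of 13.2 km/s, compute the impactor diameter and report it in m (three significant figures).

d ≈ 10.4 m

Rearranging for d: d = [D / (1.72 · 13200^0.42 · 1.35^-0.23)]^(1/0.81).
13200^0.42 = 53.78
1.35^-0.23 = 0.9333
Denominator = 1.72 × 53.78 × 0.9333 = 86.33
D / 86.33 = 575 / 86.33 = 6.660
d = 6.660^(1/0.81) = 6.660^1.2346 = 10.39 m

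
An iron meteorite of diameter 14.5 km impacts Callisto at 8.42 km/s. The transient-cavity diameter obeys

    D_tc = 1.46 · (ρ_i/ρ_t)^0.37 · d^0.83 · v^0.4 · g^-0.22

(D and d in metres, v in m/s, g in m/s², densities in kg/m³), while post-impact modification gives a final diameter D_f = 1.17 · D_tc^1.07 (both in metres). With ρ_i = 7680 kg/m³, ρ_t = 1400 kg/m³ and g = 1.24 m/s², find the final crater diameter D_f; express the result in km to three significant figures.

D_f ≈ 777 km

In SI: d = 14500 m, v = 8420 m/s.
(ρ_i/ρ_t)^0.37 = (7680/1400)^0.37 = 1.877
d^0.83 = 14500^0.83 = 2844
v^0.4 = 8420^0.4 = 37.16
g^-0.22 = 1.24^-0.22 = 0.9538
D_tc = 1.46 × 1.877 × 2844 × 37.16 × 0.9538 = 2.762 × 10^5 m
D_f = 1.17 × (2.762 × 10^5)^1.07 = 7.768 × 10^5 m
     = 776.8 km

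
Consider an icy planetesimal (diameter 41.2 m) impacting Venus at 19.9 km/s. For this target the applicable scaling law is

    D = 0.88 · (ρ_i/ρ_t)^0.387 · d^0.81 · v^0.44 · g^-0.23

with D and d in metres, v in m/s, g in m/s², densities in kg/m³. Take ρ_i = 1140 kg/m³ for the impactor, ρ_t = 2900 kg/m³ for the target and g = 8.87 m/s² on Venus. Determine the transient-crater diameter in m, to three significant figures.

D ≈ 588 m

In SI units: v = 19900 m/s.
(ρ_i/ρ_t)^0.387 = (1140/2900)^0.387 = 0.6967
d^0.81 = 41.2^0.81 = 20.33
v^0.44 = 19900^0.44 = 77.89
g^-0.23 = 8.87^-0.23 = 0.6053
D = 0.88 × 0.6967 × 20.33 × 77.89 × 0.6053 = 587.6 m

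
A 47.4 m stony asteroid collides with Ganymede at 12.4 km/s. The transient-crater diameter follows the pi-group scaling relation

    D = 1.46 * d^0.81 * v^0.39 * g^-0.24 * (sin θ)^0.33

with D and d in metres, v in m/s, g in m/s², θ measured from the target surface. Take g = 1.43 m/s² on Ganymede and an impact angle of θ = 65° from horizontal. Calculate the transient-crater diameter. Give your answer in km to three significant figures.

In SI units: v = 12400 m/s.
d^0.81 = 47.4^0.81 = 22.77
v^0.39 = 12400^0.39 = 39.49
g^-0.24 = 1.43^-0.24 = 0.9177
(sin 65°)^0.33 = 0.9063^0.33 = 0.9681
D = 1.46 × 22.77 × 39.49 × 0.9177 × 0.9681 = 1166 m
   = 1.166 km

D ≈ 1.17 km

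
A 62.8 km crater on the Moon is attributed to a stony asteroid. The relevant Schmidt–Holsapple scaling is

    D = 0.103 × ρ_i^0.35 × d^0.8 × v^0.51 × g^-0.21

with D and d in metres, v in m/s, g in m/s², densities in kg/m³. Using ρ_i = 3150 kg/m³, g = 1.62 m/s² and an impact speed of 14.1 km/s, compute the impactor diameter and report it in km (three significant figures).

Rearranging for d: d = [D / (0.103 · 3150^0.35 · 14100^0.51 · 1.62^-0.21)]^(1/0.8).
D = 62800 m.
3150^0.35 = 16.77
14100^0.51 = 130.6
1.62^-0.21 = 0.9037
Denominator = 0.103 × 16.77 × 130.6 × 0.9037 = 203.9
D / 203.9 = 62800 / 203.9 = 308.0
d = 308.0^(1/0.8) = 308.0^1.25 = 1290 m

d ≈ 1.29 km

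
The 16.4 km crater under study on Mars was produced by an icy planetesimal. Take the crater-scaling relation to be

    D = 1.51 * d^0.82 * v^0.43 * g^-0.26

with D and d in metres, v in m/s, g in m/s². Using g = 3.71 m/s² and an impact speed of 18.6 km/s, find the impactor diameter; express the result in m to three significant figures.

d ≈ 730 m

Rearranging for d: d = [D / (1.51 · 18600^0.43 · 3.71^-0.26)]^(1/0.82).
D = 16400 m.
18600^0.43 = 68.53
3.71^-0.26 = 0.7112
Denominator = 1.51 × 68.53 × 0.7112 = 73.60
D / 73.60 = 16400 / 73.60 = 222.8
d = 222.8^(1/0.82) = 222.8^1.2195 = 729.9 m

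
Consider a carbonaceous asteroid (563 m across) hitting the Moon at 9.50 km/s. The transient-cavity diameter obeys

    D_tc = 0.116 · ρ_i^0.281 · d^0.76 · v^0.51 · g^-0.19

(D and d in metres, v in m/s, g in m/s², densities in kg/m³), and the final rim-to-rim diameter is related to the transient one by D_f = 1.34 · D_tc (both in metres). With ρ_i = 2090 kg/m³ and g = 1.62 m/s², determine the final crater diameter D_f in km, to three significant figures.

v = 9500 m/s.
ρ_i^0.281 = 2090^0.281 = 8.570
d^0.76 = 563^0.76 = 123.1
v^0.51 = 9500^0.51 = 106.8
g^-0.19 = 1.62^-0.19 = 0.9124
D_tc = 0.116 × 8.570 × 123.1 × 106.8 × 0.9124 = 11920 m
D_f = 1.34 × 11920 = 15973 m
     = 15.97 km

D_f ≈ 16.0 km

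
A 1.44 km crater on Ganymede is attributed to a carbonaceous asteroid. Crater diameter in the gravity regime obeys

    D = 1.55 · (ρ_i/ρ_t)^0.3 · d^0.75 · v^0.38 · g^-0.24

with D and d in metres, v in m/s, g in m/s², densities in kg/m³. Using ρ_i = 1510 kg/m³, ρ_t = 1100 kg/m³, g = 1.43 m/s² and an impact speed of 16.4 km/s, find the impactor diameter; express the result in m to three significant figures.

d ≈ 65.5 m

Rearranging for d: d = [D / (1.55 · (1510/1100)^0.3 · 16400^0.38 · 1.43^-0.24)]^(1/0.75).
D = 1440 m.
(1510/1100)^0.3 = 1.100
16400^0.38 = 39.96
1.43^-0.24 = 0.9177
Denominator = 1.55 × 1.100 × 39.96 × 0.9177 = 62.52
D / 62.52 = 1440 / 62.52 = 23.03
d = 23.03^(1/0.75) = 23.03^1.3333 = 65.52 m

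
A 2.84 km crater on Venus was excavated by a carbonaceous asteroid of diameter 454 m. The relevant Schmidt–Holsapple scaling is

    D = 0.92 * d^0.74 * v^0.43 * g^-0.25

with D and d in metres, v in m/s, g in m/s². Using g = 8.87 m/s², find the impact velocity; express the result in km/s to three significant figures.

v ≈ 12.4 km/s

Rearranging for v: v = [D / (0.92 · 454^0.74 · 8.87^-0.25)]^(1/0.43).
D = 2840 m.
454^0.74 = 92.52
8.87^-0.25 = 0.5795
Denominator = 0.92 × 92.52 × 0.5795 = 49.33
D / 49.33 = 2840 / 49.33 = 57.57
v = 57.57^(1/0.43) = 57.57^2.3256 = 12403 m/s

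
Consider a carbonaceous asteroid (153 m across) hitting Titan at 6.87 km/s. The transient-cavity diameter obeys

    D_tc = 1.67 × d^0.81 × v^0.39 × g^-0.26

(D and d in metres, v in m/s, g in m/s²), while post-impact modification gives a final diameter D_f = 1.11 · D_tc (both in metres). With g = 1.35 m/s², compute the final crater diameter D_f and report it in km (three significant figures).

v = 6870 m/s.
d^0.81 = 153^0.81 = 58.83
v^0.39 = 6870^0.39 = 31.36
g^-0.26 = 1.35^-0.26 = 0.9249
D_tc = 1.67 × 58.83 × 31.36 × 0.9249 = 2850 m
D_f = 1.11 × 2850 = 3164 m
     = 3.164 km

D_f ≈ 3.16 km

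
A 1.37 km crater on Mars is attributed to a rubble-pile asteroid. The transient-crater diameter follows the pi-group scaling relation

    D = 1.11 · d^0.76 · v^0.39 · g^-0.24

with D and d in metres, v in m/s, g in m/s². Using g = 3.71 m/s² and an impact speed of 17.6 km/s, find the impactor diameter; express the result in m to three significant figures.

Rearranging for d: d = [D / (1.11 · 17600^0.39 · 3.71^-0.24)]^(1/0.76).
D = 1370 m.
17600^0.39 = 45.26
3.71^-0.24 = 0.7300
Denominator = 1.11 × 45.26 × 0.7300 = 36.67
D / 36.67 = 1370 / 36.67 = 37.36
d = 37.36^(1/0.76) = 37.36^1.3158 = 117.2 m

d ≈ 117 m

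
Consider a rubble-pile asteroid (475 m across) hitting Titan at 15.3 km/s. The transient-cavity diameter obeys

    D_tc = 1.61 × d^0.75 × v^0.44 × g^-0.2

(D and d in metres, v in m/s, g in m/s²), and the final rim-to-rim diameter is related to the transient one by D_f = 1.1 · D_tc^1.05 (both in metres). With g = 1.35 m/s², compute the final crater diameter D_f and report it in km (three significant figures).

D_f ≈ 18.7 km

v = 15300 m/s.
d^0.75 = 475^0.75 = 101.7
v^0.44 = 15300^0.44 = 69.38
g^-0.2 = 1.35^-0.2 = 0.9417
D_tc = 1.61 × 101.7 × 69.38 × 0.9417 = 10700 m
D_f = 1.1 × (10700)^1.05 = 18717 m
     = 18.72 km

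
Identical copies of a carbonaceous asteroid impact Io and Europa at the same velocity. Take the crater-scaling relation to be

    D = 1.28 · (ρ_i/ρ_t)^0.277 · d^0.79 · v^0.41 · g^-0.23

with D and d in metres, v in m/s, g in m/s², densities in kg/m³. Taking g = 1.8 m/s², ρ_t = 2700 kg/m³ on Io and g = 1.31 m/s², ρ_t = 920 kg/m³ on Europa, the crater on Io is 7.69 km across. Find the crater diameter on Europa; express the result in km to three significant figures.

The impactor-only factors (d, v, ρ_i) cancel in the ratio, leaving D_Europa/D_Io = (g_Europa/g_Io)^-0.23 · (ρ_t,Io/ρ_t,Europa)^0.277.
(1.31/1.8)^-0.23 = 0.7278^-0.23 = 1.076
(2700/920)^0.277 = 2.935^0.277 = 1.347
Ratio = 1.076 × 1.347 = 1.449
D_Europa = 1.449 × 7.69 km = 11.1 km

D ≈ 11.1 km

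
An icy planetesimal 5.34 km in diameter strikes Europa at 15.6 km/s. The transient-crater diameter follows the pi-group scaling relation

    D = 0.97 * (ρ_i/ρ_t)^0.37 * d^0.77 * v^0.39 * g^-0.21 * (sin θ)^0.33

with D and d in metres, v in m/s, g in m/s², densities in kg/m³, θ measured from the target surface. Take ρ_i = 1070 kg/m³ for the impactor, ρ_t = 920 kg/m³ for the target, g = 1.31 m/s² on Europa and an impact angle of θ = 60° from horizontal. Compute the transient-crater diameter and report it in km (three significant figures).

D ≈ 29.6 km

In SI units: d = 5340 m, v = 15600 m/s.
(ρ_i/ρ_t)^0.37 = (1070/920)^0.37 = 1.057
d^0.77 = 5340^0.77 = 741.7
v^0.39 = 15600^0.39 = 43.18
g^-0.21 = 1.31^-0.21 = 0.9449
(sin 60°)^0.33 = 0.8660^0.33 = 0.9536
D = 0.97 × 1.057 × 741.7 × 43.18 × 0.9449 × 0.9536 = 29588 m
   = 29.59 km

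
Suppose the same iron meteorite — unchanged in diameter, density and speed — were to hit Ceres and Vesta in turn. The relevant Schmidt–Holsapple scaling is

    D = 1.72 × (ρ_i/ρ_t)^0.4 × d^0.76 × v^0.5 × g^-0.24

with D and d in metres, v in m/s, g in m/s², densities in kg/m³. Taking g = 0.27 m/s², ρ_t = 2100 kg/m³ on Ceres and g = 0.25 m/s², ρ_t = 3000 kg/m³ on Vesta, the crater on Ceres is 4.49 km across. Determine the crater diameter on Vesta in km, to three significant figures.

D ≈ 3.97 km

The impactor-only factors (d, v, ρ_i) cancel in the ratio, leaving D_Vesta/D_Ceres = (g_Vesta/g_Ceres)^-0.24 · (ρ_t,Ceres/ρ_t,Vesta)^0.4.
(0.25/0.27)^-0.24 = 0.9259^-0.24 = 1.019
(2100/3000)^0.4 = 0.7000^0.4 = 0.8670
Ratio = 1.019 × 0.8670 = 0.8835
D_Vesta = 0.8835 × 4.49 km = 3.97 km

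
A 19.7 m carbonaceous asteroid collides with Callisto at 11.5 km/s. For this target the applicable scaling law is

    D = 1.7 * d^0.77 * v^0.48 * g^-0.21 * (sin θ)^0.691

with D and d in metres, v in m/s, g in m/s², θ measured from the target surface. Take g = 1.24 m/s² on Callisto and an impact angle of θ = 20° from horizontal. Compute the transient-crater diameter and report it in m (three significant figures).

In SI units: v = 11500 m/s.
d^0.77 = 19.7^0.77 = 9.925
v^0.48 = 11500^0.48 = 88.95
g^-0.21 = 1.24^-0.21 = 0.9558
(sin 20°)^0.691 = 0.3420^0.691 = 0.4764
D = 1.7 × 9.925 × 88.95 × 0.9558 × 0.4764 = 683.4 m

D ≈ 683 m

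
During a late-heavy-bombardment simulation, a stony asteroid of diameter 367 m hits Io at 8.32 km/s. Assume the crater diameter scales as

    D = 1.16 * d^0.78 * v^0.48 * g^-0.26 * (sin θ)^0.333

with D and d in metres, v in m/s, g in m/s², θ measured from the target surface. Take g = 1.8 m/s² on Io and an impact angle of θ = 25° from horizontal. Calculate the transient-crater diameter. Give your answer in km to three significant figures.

In SI units: v = 8320 m/s.
d^0.78 = 367^0.78 = 100.1
v^0.48 = 8320^0.48 = 76.15
g^-0.26 = 1.8^-0.26 = 0.8583
(sin 25°)^0.333 = 0.4226^0.333 = 0.7506
D = 1.16 × 100.1 × 76.15 × 0.8583 × 0.7506 = 5697 m
   = 5.697 km

D ≈ 5.70 km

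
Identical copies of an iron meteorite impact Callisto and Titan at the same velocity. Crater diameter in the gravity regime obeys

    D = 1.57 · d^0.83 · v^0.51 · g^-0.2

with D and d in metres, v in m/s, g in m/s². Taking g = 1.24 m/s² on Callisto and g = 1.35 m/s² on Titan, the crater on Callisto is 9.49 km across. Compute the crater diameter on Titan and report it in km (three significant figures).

All impactor-dependent factors cancel in the ratio, leaving D_Titan/D_Callisto = (g_Titan/g_Callisto)^-0.2.
(1.35/1.24)^-0.2 = 1.089^-0.2 = 0.9831
D_Titan = 0.9831 × 9.49 km = 9.33 km

D ≈ 9.33 km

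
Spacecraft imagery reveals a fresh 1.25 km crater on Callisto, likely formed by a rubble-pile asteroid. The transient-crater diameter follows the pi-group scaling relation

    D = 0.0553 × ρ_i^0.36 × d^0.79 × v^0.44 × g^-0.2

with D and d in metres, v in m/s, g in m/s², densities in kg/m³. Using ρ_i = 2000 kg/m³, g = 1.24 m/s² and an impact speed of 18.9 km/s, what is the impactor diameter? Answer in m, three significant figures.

Rearranging for d: d = [D / (0.0553 · 2000^0.36 · 18900^0.44 · 1.24^-0.2)]^(1/0.79).
D = 1250 m.
2000^0.36 = 15.43
18900^0.44 = 76.15
1.24^-0.2 = 0.9579
Denominator = 0.0553 × 15.43 × 76.15 × 0.9579 = 62.24
D / 62.24 = 1250 / 62.24 = 20.08
d = 20.08^(1/0.79) = 20.08^1.2658 = 44.57 m

d ≈ 44.6 m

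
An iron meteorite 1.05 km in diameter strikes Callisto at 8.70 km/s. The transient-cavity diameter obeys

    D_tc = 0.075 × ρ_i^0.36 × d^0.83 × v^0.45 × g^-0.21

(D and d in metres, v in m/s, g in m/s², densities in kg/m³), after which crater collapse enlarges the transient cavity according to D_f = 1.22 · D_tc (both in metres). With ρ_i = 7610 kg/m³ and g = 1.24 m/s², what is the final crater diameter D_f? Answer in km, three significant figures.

In SI: d = 1050 m, v = 8700 m/s.
ρ_i^0.36 = 7610^0.36 = 24.96
d^0.83 = 1050^0.83 = 321.8
v^0.45 = 8700^0.45 = 59.26
g^-0.21 = 1.24^-0.21 = 0.9558
D_tc = 0.075 × 24.96 × 321.8 × 59.26 × 0.9558 = 34120 m
D_f = 1.22 × 34120 = 41626 m
     = 41.63 km

D_f ≈ 41.6 km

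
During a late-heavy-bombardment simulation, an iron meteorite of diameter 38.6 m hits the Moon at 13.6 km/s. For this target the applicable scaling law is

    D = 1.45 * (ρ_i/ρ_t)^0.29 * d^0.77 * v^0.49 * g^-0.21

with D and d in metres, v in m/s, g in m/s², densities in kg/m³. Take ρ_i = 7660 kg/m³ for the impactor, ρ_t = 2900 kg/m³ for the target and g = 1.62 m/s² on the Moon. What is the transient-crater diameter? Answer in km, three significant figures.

In SI units: v = 13600 m/s.
(ρ_i/ρ_t)^0.29 = (7660/2900)^0.29 = 1.325
d^0.77 = 38.6^0.77 = 16.66
v^0.49 = 13600^0.49 = 106.0
g^-0.21 = 1.62^-0.21 = 0.9037
D = 1.45 × 1.325 × 16.66 × 106.0 × 0.9037 = 3066 m
   = 3.066 km

D ≈ 3.07 km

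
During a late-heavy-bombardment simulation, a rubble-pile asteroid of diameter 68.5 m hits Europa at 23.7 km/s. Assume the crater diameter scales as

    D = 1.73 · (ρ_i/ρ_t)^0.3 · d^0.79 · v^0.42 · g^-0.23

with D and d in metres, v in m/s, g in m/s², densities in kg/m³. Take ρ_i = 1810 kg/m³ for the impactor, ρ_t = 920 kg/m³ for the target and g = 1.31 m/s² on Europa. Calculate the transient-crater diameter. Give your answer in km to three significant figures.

In SI units: v = 23700 m/s.
(ρ_i/ρ_t)^0.3 = (1810/920)^0.3 = 1.225
d^0.79 = 68.5^0.79 = 28.20
v^0.42 = 23700^0.42 = 68.77
g^-0.23 = 1.31^-0.23 = 0.9398
D = 1.73 × 1.225 × 28.20 × 68.77 × 0.9398 = 3862 m
   = 3.862 km

D ≈ 3.86 km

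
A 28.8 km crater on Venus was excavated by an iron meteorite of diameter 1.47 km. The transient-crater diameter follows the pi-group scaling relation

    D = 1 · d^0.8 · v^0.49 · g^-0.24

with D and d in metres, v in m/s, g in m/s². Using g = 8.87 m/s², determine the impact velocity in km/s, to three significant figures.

v ≈ 24.8 km/s

Rearranging for v: v = [D / (1 · 1470^0.8 · 8.87^-0.24)]^(1/0.49).
D = 28800 m.
1470^0.8 = 341.9
8.87^-0.24 = 0.5922
Denominator = 1 × 341.9 × 0.5922 = 202.5
D / 202.5 = 28800 / 202.5 = 142.2
v = 142.2^(1/0.49) = 142.2^2.0408 = 24754 m/s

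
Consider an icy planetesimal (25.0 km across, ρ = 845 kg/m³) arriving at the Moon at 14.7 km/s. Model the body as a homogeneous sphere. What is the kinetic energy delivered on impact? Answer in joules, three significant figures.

E ≈ 7.47 × 10^23 J

d = 25000 m; v = 14700 m/s.
Mass m = (π/6) ρ d³ = (π/6) × 845 × (25000)³ = 6.913 × 10^15 kg
E = ½ m v² = 0.5 × 6.913 × 10^15 × (14700)² = 7.469 × 10^23 J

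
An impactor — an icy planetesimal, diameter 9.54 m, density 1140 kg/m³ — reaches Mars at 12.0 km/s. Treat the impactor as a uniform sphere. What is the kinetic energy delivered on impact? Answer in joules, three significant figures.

v = 12000 m/s.
Mass m = (π/6) ρ d³ = (π/6) × 1140 × (9.54)³ = 5.183 × 10^5 kg
E = ½ m v² = 0.5 × 5.183 × 10^5 × (12000)² = 3.732 × 10^13 J

E ≈ 3.73 × 10^13 J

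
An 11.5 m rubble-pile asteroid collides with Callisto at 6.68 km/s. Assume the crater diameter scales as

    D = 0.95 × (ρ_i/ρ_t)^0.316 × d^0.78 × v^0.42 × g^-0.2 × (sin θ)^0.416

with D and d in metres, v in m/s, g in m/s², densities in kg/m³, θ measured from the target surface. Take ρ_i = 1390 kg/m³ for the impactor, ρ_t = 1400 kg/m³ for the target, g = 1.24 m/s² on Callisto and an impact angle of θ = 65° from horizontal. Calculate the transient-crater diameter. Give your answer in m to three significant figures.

D ≈ 237 m

In SI units: v = 6680 m/s.
(ρ_i/ρ_t)^0.316 = (1390/1400)^0.316 = 0.9977
d^0.78 = 11.5^0.78 = 6.720
v^0.42 = 6680^0.42 = 40.40
g^-0.2 = 1.24^-0.2 = 0.9579
(sin 65°)^0.416 = 0.9063^0.416 = 0.9599
D = 0.95 × 0.9977 × 6.720 × 40.40 × 0.9579 × 0.9599 = 236.6 m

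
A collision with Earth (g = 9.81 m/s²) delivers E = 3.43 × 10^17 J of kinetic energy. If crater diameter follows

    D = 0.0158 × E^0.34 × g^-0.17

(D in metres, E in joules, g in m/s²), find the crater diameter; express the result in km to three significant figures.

E^0.34 = (3.43 × 10^17)^0.34 = 9.162 × 10^5
g^-0.17 = 9.81^-0.17 = 0.6783
D = 0.0158 × 9.162 × 10^5 × 0.6783 = 9819 m
   = 9.819 km

D ≈ 9.82 km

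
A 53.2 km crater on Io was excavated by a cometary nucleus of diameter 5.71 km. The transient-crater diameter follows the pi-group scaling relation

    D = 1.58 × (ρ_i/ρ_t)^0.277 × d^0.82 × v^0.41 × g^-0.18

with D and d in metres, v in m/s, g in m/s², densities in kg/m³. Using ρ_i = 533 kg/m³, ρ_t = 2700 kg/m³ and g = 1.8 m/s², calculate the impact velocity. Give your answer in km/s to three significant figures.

v ≈ 13.1 km/s

Rearranging for v: v = [D / (1.58 · (533/2700)^0.277 · 5710^0.82 · 1.8^-0.18)]^(1/0.41).
D = 53200 m.
(533/2700)^0.277 = 0.6380
5710^0.82 = 1203
1.8^-0.18 = 0.8996
Denominator = 1.58 × 0.6380 × 1203 × 0.8996 = 1091
D / 1091 = 53200 / 1091 = 48.76
v = 48.76^(1/0.41) = 48.76^2.439 = 13097 m/s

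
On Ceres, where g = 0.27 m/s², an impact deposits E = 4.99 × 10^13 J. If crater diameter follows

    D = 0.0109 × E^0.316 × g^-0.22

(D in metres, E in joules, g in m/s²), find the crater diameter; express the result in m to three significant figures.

E^0.316 = (4.99 × 10^13)^0.316 = 2.131 × 10^4
g^-0.22 = 0.27^-0.22 = 1.334
D = 0.0109 × 2.131 × 10^4 × 1.334 = 309.9 m

D ≈ 310 m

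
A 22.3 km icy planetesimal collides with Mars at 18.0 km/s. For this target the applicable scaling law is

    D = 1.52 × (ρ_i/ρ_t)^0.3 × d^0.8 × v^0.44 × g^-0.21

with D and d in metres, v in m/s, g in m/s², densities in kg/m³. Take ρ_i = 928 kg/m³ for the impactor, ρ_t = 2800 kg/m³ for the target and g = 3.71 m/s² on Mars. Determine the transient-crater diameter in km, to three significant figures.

D ≈ 186 km

In SI units: d = 22300 m, v = 18000 m/s.
(ρ_i/ρ_t)^0.3 = (928/2800)^0.3 = 0.7180
d^0.8 = 22300^0.8 = 3011
v^0.44 = 18000^0.44 = 74.53
g^-0.21 = 3.71^-0.21 = 0.7593
D = 1.52 × 0.7180 × 3011 × 74.53 × 0.7593 = 1.860 × 10^5 m
   = 186.0 km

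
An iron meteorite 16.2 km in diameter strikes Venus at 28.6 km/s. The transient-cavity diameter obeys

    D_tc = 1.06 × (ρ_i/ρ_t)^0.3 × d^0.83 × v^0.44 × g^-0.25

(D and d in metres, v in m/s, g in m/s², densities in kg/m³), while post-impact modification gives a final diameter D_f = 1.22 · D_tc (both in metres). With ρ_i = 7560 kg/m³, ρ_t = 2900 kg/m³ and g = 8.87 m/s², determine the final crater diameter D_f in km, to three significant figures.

In SI: d = 16200 m, v = 28600 m/s.
(ρ_i/ρ_t)^0.3 = (7560/2900)^0.3 = 1.333
d^0.83 = 16200^0.83 = 3118
v^0.44 = 28600^0.44 = 91.37
g^-0.25 = 8.87^-0.25 = 0.5795
D_tc = 1.06 × 1.333 × 3118 × 91.37 × 0.5795 = 2.333 × 10^5 m
D_f = 1.22 × 2.333 × 10^5 = 2.846 × 10^5 m
     = 284.6 km

D_f ≈ 285 km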